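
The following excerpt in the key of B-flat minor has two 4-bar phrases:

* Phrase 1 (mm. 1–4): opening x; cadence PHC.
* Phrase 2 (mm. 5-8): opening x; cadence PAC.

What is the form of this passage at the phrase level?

Phrase 1 ends with a Phrygian half cadence (weaker) and phrase 2 with a perfect authentic cadence (stronger): antecedent + consequent = a period.
The two phrases open with the same material (x / x), so the period is parallel.

parallel period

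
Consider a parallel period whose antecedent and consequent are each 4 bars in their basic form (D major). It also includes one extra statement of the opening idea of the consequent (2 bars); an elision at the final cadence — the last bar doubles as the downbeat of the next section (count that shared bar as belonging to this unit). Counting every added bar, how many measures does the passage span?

10 measures

Basic parallel period: 4 + 4 = 8 bars.
8 (basic form) + 2 (extra statement) = 10.
The elision shares a bar with the next section but does not change this unit's count.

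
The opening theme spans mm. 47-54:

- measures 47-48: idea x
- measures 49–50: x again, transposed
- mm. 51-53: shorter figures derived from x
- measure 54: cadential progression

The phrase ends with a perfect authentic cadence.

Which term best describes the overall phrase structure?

sentence

Basic idea (measures 47–48) + its repetition (mm. 49–50) form the presentation; fragmentation and cadence (mm. 51–54) form the continuation — the 8-bar whole is a sentence.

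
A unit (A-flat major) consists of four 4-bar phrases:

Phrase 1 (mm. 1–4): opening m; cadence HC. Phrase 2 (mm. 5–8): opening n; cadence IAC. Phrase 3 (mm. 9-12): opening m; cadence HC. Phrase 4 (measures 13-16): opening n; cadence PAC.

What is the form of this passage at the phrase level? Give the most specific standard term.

Four phrases in two halves: the first half (measures 1–8) ends with an imperfect authentic cadence, the second (measures 9–16) with a perfect authentic cadence — a large antecedent–consequent pair, i.e. a double period.
Phrase 3 begins with the same material as phrase 1, making it parallel.

parallel double period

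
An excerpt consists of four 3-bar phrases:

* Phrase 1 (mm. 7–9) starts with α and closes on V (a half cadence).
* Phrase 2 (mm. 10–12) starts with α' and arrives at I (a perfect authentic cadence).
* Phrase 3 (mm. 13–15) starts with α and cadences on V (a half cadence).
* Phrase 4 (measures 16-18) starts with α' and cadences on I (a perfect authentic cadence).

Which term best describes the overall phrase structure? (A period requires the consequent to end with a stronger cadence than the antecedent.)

repeated period

The cadence pattern HC–PAC–HC–PAC is weak–strong twice, and phrases 3–4 restate phrases 1–2: a period heard twice, not a double period (which would end weakly at phrase 2).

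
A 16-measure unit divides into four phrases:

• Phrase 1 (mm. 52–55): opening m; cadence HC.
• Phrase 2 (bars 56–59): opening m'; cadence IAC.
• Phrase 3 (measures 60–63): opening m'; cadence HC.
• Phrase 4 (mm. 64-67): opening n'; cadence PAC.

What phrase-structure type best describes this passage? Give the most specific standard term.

parallel double period

Four phrases in two halves: the first half (measures 52-59) ends with an imperfect authentic cadence, the second (measures 60-67) with a perfect authentic cadence — a large antecedent–consequent pair, i.e. a double period.
Phrase 3 begins with the same material as phrase 1, making it parallel.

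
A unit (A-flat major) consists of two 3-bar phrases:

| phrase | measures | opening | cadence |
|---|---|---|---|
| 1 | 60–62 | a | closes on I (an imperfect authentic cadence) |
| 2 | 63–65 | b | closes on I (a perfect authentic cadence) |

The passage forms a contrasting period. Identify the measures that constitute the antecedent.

The antecedent is the phrase ending with the weaker cadence (imperfect authentic cadence, phrase 1) and the consequent the one ending more conclusively (perfect authentic cadence, phrase 2); the antecedent is bars 60-62.

measures 60–62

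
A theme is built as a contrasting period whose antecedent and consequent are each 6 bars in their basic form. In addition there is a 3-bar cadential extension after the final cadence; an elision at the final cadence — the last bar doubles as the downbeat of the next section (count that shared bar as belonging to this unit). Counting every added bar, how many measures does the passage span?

15 measures

Basic contrasting period: 6 + 6 = 12 bars.
12 (basic form) + 3 (cadential extension) = 15.
The elision shares a bar with the next section but does not change this unit's count.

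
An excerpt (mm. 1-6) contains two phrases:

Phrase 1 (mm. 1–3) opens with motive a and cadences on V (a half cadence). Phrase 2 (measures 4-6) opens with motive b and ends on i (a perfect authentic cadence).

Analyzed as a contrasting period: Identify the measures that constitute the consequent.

measures 4–6

The antecedent is the phrase ending with the weaker cadence (half cadence, phrase 1) and the consequent the one ending more conclusively (perfect authentic cadence, phrase 2); the consequent is measures 4-6.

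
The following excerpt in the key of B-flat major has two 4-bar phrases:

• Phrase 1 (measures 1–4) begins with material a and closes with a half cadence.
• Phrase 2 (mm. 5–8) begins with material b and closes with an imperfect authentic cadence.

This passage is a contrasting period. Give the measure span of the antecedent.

The antecedent is the phrase ending with the weaker cadence (half cadence, phrase 1) and the consequent the one ending more conclusively (imperfect authentic cadence, phrase 2); the antecedent is mm. 1–4.

measures 1–4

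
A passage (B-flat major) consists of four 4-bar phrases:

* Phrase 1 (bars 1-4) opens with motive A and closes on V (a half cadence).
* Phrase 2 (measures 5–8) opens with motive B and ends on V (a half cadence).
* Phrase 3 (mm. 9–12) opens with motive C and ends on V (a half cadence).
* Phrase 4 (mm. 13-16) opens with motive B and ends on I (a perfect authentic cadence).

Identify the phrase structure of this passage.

contrasting double period

Four phrases in two halves: the first half (bars 1–8) ends with a half cadence, the second (bars 9-16) with a perfect authentic cadence — a large antecedent–consequent pair, i.e. a double period.
Phrase 3 begins with different material from phrase 1, making it contrasting.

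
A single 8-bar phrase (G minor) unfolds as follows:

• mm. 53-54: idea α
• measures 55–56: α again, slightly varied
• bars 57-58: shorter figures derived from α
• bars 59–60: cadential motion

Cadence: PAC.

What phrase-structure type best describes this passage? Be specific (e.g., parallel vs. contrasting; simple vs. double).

sentence

Basic idea (mm. 53-54) + its repetition (mm. 55–56) form the presentation; fragmentation and cadence (mm. 57–60) form the continuation — the 8-bar whole is a sentence.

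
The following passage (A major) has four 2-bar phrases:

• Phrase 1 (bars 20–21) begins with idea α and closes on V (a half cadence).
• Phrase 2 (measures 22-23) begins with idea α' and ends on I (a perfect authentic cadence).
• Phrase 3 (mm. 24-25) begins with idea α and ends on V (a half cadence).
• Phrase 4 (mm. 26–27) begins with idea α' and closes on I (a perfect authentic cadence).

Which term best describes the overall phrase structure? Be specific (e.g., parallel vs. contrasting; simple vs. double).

repeated period

The cadence pattern HC–PAC–HC–PAC is weak–strong twice, and phrases 3–4 restate phrases 1–2: a period heard twice, not a double period (which would end weakly at phrase 2).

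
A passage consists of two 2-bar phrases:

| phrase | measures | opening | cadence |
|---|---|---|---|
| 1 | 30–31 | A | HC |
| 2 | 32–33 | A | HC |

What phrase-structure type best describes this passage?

repeated phrase

Both phrases have the same opening (A) and the same cadence (half cadence): the second is a restatement, not a consequent, so this is a repeated phrase rather than a period.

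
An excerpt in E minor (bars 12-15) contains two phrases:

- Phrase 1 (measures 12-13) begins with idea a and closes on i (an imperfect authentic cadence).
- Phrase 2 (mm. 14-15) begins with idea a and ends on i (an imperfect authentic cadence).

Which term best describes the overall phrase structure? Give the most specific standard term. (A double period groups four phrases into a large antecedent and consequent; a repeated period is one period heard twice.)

repeated phrase

Both phrases have the same opening (a) and the same cadence (imperfect authentic cadence): the second is a restatement, not a consequent, so this is a repeated phrase rather than a period.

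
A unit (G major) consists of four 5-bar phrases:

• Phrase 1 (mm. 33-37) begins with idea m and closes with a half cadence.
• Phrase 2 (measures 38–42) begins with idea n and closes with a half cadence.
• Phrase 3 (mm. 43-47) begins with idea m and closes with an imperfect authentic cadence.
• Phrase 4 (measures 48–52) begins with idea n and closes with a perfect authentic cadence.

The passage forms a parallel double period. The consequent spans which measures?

In a double period the four phrases pair into a large antecedent (phrases 1–2, ending half cadence) and a large consequent (phrases 3–4, ending perfect authentic cadence). The consequent spans measures 43–52.

measures 43–52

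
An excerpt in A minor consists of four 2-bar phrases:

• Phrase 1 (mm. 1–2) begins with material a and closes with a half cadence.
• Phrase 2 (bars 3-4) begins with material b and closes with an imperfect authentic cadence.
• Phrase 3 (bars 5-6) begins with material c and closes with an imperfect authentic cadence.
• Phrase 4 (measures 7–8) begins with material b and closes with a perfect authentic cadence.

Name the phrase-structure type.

contrasting double period

Four phrases in two halves: the first half (measures 1–4) ends with an imperfect authentic cadence, the second (mm. 5-8) with a perfect authentic cadence — a large antecedent–consequent pair, i.e. a double period.
Phrase 3 begins with different material from phrase 1, making it contrasting.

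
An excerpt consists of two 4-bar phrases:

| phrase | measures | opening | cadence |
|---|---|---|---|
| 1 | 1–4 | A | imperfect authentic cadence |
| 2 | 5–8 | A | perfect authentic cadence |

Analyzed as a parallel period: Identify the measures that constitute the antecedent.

The antecedent is the phrase ending with the weaker cadence (imperfect authentic cadence, phrase 1) and the consequent the one ending more conclusively (perfect authentic cadence, phrase 2); the antecedent is measures 1–4.

measures 1–4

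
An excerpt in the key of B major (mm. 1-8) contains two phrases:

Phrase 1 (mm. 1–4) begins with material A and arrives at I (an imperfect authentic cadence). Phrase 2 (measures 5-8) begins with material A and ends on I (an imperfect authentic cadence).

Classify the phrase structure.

repeated phrase

Both phrases have the same opening (A) and the same cadence (imperfect authentic cadence): the second is a restatement, not a consequent, so this is a repeated phrase rather than a period.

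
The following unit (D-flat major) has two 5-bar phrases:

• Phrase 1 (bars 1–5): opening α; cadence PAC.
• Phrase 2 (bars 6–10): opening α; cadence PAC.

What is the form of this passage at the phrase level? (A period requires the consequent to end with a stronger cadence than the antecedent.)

repeated phrase

Both phrases have the same opening (α) and the same cadence (perfect authentic cadence): the second is a restatement, not a consequent, so this is a repeated phrase rather than a period.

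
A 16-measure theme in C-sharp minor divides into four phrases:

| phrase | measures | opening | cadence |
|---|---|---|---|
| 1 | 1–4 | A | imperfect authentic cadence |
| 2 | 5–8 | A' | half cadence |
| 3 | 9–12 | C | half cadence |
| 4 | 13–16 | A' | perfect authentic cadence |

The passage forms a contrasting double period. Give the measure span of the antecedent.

measures 1–8

In a double period the four phrases pair into a large antecedent (phrases 1–2, ending half cadence) and a large consequent (phrases 3–4, ending perfect authentic cadence). The antecedent spans mm. 1–8.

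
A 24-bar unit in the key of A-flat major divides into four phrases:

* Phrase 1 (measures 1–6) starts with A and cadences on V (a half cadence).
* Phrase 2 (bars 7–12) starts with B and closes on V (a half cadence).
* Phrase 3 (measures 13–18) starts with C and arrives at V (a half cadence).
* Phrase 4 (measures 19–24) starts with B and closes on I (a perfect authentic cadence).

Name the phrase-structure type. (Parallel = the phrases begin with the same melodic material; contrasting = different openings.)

contrasting double period

Four phrases in two halves: the first half (bars 1–12) ends with a half cadence, the second (mm. 13–24) with a perfect authentic cadence — a large antecedent–consequent pair, i.e. a double period.
Phrase 3 begins with different material from phrase 1, making it contrasting.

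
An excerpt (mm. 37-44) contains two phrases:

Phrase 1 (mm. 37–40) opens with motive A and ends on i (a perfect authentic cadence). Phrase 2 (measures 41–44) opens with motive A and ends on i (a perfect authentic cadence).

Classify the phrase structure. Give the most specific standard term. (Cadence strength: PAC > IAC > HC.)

Both phrases have the same opening (A) and the same cadence (perfect authentic cadence): the second is a restatement, not a consequent, so this is a repeated phrase rather than a period.

repeated phrase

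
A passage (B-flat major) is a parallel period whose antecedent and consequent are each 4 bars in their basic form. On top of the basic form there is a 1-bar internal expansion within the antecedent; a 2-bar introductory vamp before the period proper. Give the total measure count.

Basic parallel period: 4 + 4 = 8 bars.
8 (basic form) + 1 (internal expansion) + 2 (introduction) = 11.

11 measures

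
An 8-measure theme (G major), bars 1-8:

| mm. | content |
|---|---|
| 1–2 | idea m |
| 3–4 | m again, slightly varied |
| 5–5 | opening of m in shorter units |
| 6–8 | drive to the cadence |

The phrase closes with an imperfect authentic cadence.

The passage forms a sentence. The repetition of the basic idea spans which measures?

measures 3–4

The presentation of a sentence is the basic idea (mm. 1–2) plus its repetition (mm. 3–4); the repetition of the basic idea is therefore mm. 3-4.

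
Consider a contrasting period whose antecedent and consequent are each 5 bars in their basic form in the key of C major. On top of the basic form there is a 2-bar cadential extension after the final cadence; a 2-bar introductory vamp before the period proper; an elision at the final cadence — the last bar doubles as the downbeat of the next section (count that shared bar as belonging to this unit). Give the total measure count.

14 measures

Basic contrasting period: 5 + 5 = 10 bars.
10 (basic form) + 2 (cadential extension) + 2 (introduction) = 14.
The elision shares a bar with the next section but does not change this unit's count.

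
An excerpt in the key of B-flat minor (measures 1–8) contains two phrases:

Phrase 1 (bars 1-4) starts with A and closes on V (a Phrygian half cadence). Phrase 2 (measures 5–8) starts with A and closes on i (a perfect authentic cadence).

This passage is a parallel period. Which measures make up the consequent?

measures 5–8

The antecedent is the phrase ending with the weaker cadence (Phrygian half cadence, phrase 1) and the consequent the one ending more conclusively (perfect authentic cadence, phrase 2); the consequent is mm. 5–8.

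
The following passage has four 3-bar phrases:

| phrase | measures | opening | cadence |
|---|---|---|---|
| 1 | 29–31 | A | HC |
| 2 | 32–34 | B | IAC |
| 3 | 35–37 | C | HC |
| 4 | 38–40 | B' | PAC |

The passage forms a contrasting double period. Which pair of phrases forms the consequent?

In a double period the first pair of phrases (ending imperfect authentic cadence) is the large antecedent and the second pair (ending perfect authentic cadence) is the large consequent; the consequent is phrases 3 and 4.

phrases 3 and 4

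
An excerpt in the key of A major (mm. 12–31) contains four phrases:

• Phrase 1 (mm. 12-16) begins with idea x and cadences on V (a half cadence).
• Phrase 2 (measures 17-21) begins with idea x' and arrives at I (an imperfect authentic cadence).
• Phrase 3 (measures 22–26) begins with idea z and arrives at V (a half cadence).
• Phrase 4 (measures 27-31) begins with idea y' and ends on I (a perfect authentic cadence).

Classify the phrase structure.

contrasting double period

Four phrases in two halves: the first half (bars 12–21) ends with an imperfect authentic cadence, the second (mm. 22-31) with a perfect authentic cadence — a large antecedent–consequent pair, i.e. a double period.
Phrase 3 begins with different material from phrase 1, making it contrasting.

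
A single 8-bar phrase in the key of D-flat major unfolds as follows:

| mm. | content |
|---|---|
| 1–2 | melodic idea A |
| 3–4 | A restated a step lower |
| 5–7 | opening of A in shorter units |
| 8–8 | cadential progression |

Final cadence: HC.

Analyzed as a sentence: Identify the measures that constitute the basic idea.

The presentation of a sentence is the basic idea (measures 1–2) plus its repetition (bars 3–4); the basic idea is therefore bars 1–2.

measures 1–2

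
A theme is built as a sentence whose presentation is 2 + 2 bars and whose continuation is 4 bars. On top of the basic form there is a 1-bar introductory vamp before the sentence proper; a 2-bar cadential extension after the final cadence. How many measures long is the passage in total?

Basic sentence: 2 + 2 + 4 = 8 bars.
8 (basic form) + 1 (introduction) + 2 (cadential extension) = 11.

11 measures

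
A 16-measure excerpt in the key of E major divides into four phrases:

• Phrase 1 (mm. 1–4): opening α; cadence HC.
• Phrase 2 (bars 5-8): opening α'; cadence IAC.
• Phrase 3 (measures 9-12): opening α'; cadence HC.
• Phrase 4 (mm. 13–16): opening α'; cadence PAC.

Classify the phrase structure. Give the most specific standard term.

parallel double period

Four phrases in two halves: the first half (bars 1–8) ends with an imperfect authentic cadence, the second (measures 9–16) with a perfect authentic cadence — a large antecedent–consequent pair, i.e. a double period.
Phrase 3 begins with the same material as phrase 1, making it parallel.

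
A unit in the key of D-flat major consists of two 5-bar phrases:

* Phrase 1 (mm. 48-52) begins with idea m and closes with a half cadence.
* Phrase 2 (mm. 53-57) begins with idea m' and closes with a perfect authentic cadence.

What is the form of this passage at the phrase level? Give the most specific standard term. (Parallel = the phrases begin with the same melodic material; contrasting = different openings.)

parallel period

Phrase 1 ends with a half cadence (weaker) and phrase 2 with a perfect authentic cadence (stronger): antecedent + consequent = a period.
The two phrases open with the same material (m / m'), so the period is parallel.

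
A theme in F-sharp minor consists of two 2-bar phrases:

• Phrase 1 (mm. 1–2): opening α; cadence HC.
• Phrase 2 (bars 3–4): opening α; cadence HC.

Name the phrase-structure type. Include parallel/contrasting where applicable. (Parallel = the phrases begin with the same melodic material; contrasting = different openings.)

repeated phrase

Both phrases have the same opening (α) and the same cadence (half cadence): the second is a restatement, not a consequent, so this is a repeated phrase rather than a period.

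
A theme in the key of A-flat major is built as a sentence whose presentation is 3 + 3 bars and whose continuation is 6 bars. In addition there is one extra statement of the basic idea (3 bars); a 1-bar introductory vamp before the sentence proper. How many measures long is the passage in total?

Basic sentence: 3 + 3 + 6 = 12 bars.
12 (basic form) + 3 (extra statement) + 1 (introduction) = 16.

16 measures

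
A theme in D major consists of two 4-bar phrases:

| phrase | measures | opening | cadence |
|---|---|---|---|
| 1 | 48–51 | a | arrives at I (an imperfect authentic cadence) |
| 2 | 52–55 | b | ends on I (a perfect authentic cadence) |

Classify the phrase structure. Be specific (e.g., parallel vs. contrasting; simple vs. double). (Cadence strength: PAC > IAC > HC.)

contrasting period

Phrase 1 ends with an imperfect authentic cadence (weaker) and phrase 2 with a perfect authentic cadence (stronger): antecedent + consequent = a period.
The two phrases open with different material (a / b), so the period is contrasting.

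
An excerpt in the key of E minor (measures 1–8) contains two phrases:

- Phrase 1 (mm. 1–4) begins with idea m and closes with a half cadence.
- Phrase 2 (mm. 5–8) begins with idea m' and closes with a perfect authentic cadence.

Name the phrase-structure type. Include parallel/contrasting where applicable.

parallel period

Phrase 1 ends with a half cadence (weaker) and phrase 2 with a perfect authentic cadence (stronger): antecedent + consequent = a period.
The two phrases open with the same material (m / m'), so the period is parallel.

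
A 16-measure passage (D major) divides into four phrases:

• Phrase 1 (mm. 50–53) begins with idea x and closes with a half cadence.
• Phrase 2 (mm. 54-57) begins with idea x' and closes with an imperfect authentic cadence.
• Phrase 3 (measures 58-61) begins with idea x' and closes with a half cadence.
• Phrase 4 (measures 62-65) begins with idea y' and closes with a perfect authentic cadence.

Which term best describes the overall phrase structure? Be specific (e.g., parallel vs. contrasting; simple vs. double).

parallel double period

Four phrases in two halves: the first half (mm. 50–57) ends with an imperfect authentic cadence, the second (mm. 58–65) with a perfect authentic cadence — a large antecedent–consequent pair, i.e. a double period.
Phrase 3 begins with the same material as phrase 1, making it parallel.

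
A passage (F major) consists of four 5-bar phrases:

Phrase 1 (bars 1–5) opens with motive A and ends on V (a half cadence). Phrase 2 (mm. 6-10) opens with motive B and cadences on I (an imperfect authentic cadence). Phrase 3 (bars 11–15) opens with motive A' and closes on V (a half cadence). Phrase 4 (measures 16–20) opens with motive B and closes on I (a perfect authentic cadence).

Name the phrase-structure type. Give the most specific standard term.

parallel double period

Four phrases in two halves: the first half (mm. 1–10) ends with an imperfect authentic cadence, the second (mm. 11–20) with a perfect authentic cadence — a large antecedent–consequent pair, i.e. a double period.
Phrase 3 begins with the same material as phrase 1, making it parallel.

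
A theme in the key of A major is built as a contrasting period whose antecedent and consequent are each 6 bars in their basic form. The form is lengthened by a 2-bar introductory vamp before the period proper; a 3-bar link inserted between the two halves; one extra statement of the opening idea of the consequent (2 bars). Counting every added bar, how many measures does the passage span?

Basic contrasting period: 6 + 6 = 12 bars.
12 (basic form) + 2 (introduction) + 3 (link) + 2 (extra statement) = 19.

19 measures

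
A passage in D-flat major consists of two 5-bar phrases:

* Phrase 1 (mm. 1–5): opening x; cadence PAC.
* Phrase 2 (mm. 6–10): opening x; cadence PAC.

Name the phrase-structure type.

repeated phrase

Both phrases have the same opening (x) and the same cadence (perfect authentic cadence): the second is a restatement, not a consequent, so this is a repeated phrase rather than a period.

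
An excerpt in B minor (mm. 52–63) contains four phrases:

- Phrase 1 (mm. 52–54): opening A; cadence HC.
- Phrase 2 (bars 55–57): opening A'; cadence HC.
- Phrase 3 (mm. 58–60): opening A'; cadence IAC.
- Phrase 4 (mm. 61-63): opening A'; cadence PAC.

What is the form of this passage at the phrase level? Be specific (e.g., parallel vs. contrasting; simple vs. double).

Four phrases in two halves: the first half (bars 52–57) ends with a half cadence, the second (mm. 58–63) with a perfect authentic cadence — a large antecedent–consequent pair, i.e. a double period.
Phrase 3 begins with the same material as phrase 1, making it parallel.

parallel double period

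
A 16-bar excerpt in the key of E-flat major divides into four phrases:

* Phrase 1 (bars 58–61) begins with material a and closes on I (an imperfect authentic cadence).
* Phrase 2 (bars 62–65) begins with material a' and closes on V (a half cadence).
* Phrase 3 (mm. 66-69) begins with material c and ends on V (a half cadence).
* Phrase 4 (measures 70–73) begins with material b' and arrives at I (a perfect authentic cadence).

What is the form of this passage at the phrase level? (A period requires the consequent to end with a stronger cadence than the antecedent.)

contrasting double period

Four phrases in two halves: the first half (mm. 58-65) ends with a half cadence, the second (measures 66-73) with a perfect authentic cadence — a large antecedent–consequent pair, i.e. a double period.
Phrase 3 begins with different material from phrase 1, making it contrasting.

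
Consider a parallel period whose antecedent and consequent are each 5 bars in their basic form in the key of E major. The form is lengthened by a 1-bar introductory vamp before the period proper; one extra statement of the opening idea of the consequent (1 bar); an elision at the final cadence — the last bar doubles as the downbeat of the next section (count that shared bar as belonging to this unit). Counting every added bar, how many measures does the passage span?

Basic parallel period: 5 + 5 = 10 bars.
10 (basic form) + 1 (introduction) + 1 (extra statement) = 12.
The elision shares a bar with the next section but does not change this unit's count.

12 measures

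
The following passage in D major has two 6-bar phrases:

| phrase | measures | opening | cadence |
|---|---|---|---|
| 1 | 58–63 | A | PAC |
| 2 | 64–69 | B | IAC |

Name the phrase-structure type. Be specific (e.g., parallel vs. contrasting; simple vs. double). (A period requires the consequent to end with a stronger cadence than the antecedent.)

phrase group

The second phrase closes with an imperfect authentic cadence, which is not stronger than the first phrase's perfect authentic cadence; without a weak→strong cadential pair there is no antecedent–consequent relationship, so this is a phrase group rather than a period.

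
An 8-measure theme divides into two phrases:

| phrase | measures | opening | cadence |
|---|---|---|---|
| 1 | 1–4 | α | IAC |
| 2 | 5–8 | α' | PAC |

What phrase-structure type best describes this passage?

Phrase 1 ends with an imperfect authentic cadence (weaker) and phrase 2 with a perfect authentic cadence (stronger): antecedent + consequent = a period.
The two phrases open with the same material (α / α'), so the period is parallel.

parallel period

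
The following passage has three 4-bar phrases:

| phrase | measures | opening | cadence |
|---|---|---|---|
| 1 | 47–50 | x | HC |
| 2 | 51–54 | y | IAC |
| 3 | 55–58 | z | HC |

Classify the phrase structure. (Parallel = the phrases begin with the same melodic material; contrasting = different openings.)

The final phrase closes with a half cadence, which is not stronger than the preceding imperfect authentic cadence; the 3 phrases lack an overall antecedent–consequent design and so form a phrase group.

phrase group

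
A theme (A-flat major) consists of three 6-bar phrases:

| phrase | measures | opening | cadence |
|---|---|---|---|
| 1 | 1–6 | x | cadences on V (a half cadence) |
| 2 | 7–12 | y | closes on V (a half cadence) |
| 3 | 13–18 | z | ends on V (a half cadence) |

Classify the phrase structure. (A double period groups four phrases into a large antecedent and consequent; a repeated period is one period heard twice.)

The final phrase closes with a half cadence, which is not stronger than the preceding half cadence; the 3 phrases lack an overall antecedent–consequent design and so form a phrase group.

phrase group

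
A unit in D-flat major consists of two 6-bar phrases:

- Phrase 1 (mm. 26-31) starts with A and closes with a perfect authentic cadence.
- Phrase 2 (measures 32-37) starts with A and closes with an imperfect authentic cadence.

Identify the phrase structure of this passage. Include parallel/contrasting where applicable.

The second phrase closes with an imperfect authentic cadence, which is not stronger than the first phrase's perfect authentic cadence; without a weak→strong cadential pair there is no antecedent–consequent relationship, so this is a phrase group rather than a period.

phrase group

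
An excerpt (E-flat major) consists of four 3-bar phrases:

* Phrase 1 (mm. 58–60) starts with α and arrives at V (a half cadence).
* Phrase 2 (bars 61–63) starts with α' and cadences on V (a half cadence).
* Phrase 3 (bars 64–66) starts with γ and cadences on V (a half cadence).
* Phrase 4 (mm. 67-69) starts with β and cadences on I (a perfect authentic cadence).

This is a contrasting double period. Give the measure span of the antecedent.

In a double period the first pair of phrases (ending half cadence) is the large antecedent and the second pair (ending perfect authentic cadence) is the large consequent; the antecedent is measures 58–63.

measures 58–63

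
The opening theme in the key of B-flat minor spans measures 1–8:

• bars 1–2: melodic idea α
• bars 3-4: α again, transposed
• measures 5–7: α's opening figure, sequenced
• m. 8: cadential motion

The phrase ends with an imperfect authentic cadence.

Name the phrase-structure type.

Basic idea (measures 1-2) + its repetition (mm. 3–4) form the presentation; fragmentation and cadence (bars 5–8) form the continuation — the 8-bar whole is a sentence.

sentence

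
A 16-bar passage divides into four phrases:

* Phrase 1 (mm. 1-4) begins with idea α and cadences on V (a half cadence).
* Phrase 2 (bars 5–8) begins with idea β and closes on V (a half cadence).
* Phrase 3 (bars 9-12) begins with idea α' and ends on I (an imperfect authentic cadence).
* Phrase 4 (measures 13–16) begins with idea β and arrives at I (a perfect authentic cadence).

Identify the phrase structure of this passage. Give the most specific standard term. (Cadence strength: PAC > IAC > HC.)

Four phrases in two halves: the first half (measures 1-8) ends with a half cadence, the second (mm. 9-16) with a perfect authentic cadence — a large antecedent–consequent pair, i.e. a double period.
Phrase 3 begins with the same material as phrase 1, making it parallel.

parallel double period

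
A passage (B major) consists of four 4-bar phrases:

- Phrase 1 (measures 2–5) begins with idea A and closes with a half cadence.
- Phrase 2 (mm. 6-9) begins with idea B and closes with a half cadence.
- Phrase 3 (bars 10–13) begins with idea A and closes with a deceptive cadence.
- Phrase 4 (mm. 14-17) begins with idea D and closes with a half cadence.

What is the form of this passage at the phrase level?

Phrase 4 ends with a half cadence, no stronger than phrase 2's half cadence, so the four phrases do not form a double period; nor do phrases 3–4 duplicate 1–2, so it is not a repeated period. With no phrase reaching a conclusive cadence, the passage is a phrase group.

phrase group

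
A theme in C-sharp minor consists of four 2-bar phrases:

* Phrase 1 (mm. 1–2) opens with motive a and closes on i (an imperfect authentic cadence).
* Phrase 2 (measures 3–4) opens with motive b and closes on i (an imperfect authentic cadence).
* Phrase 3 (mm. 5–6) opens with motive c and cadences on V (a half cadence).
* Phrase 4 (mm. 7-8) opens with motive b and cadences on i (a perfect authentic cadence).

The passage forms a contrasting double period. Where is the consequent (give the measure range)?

measures 5–8

In a double period the four phrases pair into a large antecedent (phrases 1–2, ending imperfect authentic cadence) and a large consequent (phrases 3–4, ending perfect authentic cadence). The consequent spans bars 5–8.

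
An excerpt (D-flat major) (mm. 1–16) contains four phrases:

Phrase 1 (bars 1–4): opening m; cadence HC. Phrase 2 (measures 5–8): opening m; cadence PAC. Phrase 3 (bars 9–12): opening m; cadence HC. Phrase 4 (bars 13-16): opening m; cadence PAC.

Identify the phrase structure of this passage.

repeated period

The cadence pattern HC–PAC–HC–PAC is weak–strong twice, and phrases 3–4 restate phrases 1–2: a period heard twice, not a double period (which would end weakly at phrase 2).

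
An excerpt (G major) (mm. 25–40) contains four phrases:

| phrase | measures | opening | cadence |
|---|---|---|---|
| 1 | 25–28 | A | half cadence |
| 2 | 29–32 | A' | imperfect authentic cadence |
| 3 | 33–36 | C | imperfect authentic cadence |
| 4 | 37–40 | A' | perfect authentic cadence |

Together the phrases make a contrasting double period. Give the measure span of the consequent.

measures 33–40

In a double period the first pair of phrases (ending imperfect authentic cadence) is the large antecedent and the second pair (ending perfect authentic cadence) is the large consequent; the consequent is measures 33–40.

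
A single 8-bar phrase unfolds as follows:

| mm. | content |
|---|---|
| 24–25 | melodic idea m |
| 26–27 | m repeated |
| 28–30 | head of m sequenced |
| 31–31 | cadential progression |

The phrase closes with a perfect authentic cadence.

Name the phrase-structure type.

Basic idea (mm. 24–25) + its repetition (mm. 26–27) form the presentation; fragmentation and cadence (bars 28–31) form the continuation — the 8-bar whole is a sentence.

sentence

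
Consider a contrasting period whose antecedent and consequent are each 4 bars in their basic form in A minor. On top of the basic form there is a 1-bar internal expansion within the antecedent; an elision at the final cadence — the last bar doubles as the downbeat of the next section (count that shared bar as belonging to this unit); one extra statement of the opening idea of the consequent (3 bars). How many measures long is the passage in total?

Basic contrasting period: 4 + 4 = 8 bars.
8 (basic form) + 1 (internal expansion) + 3 (extra statement) = 12.
The elision shares a bar with the next section but does not change this unit's count.

12 measures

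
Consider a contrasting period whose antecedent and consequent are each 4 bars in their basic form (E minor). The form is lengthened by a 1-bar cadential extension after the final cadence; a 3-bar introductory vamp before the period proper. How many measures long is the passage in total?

Basic contrasting period: 4 + 4 = 8 bars.
8 (basic form) + 1 (cadential extension) + 3 (introduction) = 12.

12 measures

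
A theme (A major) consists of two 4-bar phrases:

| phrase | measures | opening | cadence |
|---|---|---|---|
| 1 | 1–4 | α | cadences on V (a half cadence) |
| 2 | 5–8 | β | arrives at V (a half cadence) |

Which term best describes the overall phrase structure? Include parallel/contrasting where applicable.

The second phrase closes with a half cadence, which is not stronger than the first phrase's half cadence; without a weak→strong cadential pair there is no antecedent–consequent relationship, so this is a phrase group rather than a period.

phrase group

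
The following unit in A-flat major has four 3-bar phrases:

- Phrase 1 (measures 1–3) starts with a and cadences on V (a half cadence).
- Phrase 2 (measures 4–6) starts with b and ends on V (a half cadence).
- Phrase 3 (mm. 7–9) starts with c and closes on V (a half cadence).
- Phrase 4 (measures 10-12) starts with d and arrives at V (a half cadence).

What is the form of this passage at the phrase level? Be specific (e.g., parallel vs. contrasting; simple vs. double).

Phrase 4 ends with a half cadence, no stronger than phrase 2's half cadence, so the four phrases do not form a double period; nor do phrases 3–4 duplicate 1–2, so it is not a repeated period. With no phrase reaching a conclusive cadence, the passage is a phrase group.

phrase group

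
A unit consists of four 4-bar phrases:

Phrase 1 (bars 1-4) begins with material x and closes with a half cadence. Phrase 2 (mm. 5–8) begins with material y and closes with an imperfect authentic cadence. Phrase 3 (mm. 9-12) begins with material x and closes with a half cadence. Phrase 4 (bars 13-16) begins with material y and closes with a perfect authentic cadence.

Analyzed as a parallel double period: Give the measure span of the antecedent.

In a double period the four phrases pair into a large antecedent (phrases 1–2, ending imperfect authentic cadence) and a large consequent (phrases 3–4, ending perfect authentic cadence). The antecedent spans measures 1-8.

measures 1–8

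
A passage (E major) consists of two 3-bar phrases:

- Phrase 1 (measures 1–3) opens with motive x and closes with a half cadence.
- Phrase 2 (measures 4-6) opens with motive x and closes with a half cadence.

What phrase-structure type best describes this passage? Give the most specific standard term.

repeated phrase

Both phrases have the same opening (x) and the same cadence (half cadence): the second is a restatement, not a consequent, so this is a repeated phrase rather than a period.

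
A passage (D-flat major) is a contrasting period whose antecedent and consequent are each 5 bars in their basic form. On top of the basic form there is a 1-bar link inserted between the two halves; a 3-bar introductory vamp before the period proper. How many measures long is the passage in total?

Basic contrasting period: 5 + 5 = 10 bars.
10 (basic form) + 1 (link) + 3 (introduction) = 14.

14 measures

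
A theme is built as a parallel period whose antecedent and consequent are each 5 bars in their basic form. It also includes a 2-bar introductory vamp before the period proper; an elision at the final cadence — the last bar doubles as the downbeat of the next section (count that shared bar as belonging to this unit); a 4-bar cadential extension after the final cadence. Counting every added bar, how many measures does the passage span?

Basic parallel period: 5 + 5 = 10 bars.
10 (basic form) + 2 (introduction) + 4 (cadential extension) = 16.
The elision shares a bar with the next section but does not change this unit's count.

16 measures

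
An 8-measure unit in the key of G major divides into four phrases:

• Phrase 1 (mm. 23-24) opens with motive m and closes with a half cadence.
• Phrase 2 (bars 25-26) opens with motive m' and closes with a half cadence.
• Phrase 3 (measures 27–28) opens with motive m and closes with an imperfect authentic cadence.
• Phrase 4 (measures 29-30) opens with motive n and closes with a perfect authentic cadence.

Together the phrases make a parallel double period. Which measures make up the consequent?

In a double period the first pair of phrases (ending half cadence) is the large antecedent and the second pair (ending perfect authentic cadence) is the large consequent; the consequent is measures 27–30.

measures 27–30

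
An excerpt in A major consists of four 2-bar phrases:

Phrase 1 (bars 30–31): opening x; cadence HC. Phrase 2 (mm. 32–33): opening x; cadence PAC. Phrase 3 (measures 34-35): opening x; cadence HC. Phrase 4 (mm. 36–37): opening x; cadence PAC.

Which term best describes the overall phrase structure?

repeated period

The cadence pattern HC–PAC–HC–PAC is weak–strong twice, and phrases 3–4 restate phrases 1–2: a period heard twice, not a double period (which would end weakly at phrase 2).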